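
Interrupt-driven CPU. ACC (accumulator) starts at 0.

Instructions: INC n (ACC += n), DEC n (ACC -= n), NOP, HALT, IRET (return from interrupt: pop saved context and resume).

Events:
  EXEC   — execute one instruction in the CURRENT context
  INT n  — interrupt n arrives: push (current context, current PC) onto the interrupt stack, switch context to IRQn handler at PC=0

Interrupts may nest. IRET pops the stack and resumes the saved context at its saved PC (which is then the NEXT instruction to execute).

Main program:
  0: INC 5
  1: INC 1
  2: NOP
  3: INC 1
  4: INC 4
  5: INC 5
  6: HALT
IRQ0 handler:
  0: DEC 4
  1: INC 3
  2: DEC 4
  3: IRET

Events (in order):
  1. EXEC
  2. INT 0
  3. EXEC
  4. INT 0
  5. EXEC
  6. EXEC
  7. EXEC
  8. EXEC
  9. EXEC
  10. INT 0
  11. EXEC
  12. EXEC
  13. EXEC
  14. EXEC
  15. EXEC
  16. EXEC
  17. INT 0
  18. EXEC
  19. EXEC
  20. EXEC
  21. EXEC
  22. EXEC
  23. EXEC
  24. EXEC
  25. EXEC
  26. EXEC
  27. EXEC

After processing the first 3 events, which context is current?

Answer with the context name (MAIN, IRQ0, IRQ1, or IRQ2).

Event 1 (EXEC): [MAIN] PC=0: INC 5 -> ACC=5
Event 2 (INT 0): INT 0 arrives: push (MAIN, PC=1), enter IRQ0 at PC=0 (depth now 1)
Event 3 (EXEC): [IRQ0] PC=0: DEC 4 -> ACC=1

Answer: IRQ0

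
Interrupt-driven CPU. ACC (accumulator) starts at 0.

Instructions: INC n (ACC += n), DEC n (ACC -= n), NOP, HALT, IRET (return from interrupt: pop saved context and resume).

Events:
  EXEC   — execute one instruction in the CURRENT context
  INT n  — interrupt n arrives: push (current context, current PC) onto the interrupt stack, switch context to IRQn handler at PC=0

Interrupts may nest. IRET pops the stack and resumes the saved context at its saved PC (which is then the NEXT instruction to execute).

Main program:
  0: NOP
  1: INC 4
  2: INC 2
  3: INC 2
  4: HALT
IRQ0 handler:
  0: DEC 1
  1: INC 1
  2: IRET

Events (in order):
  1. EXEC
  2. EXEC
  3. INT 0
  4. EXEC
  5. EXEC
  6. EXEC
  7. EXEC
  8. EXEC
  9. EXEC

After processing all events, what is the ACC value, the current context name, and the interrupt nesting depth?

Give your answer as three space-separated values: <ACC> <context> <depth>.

Event 1 (EXEC): [MAIN] PC=0: NOP
Event 2 (EXEC): [MAIN] PC=1: INC 4 -> ACC=4
Event 3 (INT 0): INT 0 arrives: push (MAIN, PC=2), enter IRQ0 at PC=0 (depth now 1)
Event 4 (EXEC): [IRQ0] PC=0: DEC 1 -> ACC=3
Event 5 (EXEC): [IRQ0] PC=1: INC 1 -> ACC=4
Event 6 (EXEC): [IRQ0] PC=2: IRET -> resume MAIN at PC=2 (depth now 0)
Event 7 (EXEC): [MAIN] PC=2: INC 2 -> ACC=6
Event 8 (EXEC): [MAIN] PC=3: INC 2 -> ACC=8
Event 9 (EXEC): [MAIN] PC=4: HALT

Answer: 8 MAIN 0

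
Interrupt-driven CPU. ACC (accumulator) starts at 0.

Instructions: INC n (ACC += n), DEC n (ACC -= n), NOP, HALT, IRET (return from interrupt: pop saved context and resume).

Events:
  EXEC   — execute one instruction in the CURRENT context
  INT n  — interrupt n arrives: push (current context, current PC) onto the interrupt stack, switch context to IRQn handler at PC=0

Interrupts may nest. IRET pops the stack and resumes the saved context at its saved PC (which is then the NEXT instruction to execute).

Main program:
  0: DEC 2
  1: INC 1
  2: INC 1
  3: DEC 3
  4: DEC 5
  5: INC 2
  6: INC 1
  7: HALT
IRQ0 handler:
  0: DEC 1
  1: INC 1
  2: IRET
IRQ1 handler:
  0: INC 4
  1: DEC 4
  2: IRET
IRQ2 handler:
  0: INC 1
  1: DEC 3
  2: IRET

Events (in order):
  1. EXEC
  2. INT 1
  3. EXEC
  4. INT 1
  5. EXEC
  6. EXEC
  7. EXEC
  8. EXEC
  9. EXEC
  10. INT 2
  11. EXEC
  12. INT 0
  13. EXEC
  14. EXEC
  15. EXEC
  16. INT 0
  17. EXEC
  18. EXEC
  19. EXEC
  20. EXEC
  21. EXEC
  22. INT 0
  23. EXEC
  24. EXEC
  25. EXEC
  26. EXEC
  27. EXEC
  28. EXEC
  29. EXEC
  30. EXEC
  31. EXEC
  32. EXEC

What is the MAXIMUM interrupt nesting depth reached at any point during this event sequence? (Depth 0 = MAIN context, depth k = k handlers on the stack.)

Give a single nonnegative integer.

Event 1 (EXEC): [MAIN] PC=0: DEC 2 -> ACC=-2 [depth=0]
Event 2 (INT 1): INT 1 arrives: push (MAIN, PC=1), enter IRQ1 at PC=0 (depth now 1) [depth=1]
Event 3 (EXEC): [IRQ1] PC=0: INC 4 -> ACC=2 [depth=1]
Event 4 (INT 1): INT 1 arrives: push (IRQ1, PC=1), enter IRQ1 at PC=0 (depth now 2) [depth=2]
Event 5 (EXEC): [IRQ1] PC=0: INC 4 -> ACC=6 [depth=2]
Event 6 (EXEC): [IRQ1] PC=1: DEC 4 -> ACC=2 [depth=2]
Event 7 (EXEC): [IRQ1] PC=2: IRET -> resume IRQ1 at PC=1 (depth now 1) [depth=1]
Event 8 (EXEC): [IRQ1] PC=1: DEC 4 -> ACC=-2 [depth=1]
Event 9 (EXEC): [IRQ1] PC=2: IRET -> resume MAIN at PC=1 (depth now 0) [depth=0]
Event 10 (INT 2): INT 2 arrives: push (MAIN, PC=1), enter IRQ2 at PC=0 (depth now 1) [depth=1]
Event 11 (EXEC): [IRQ2] PC=0: INC 1 -> ACC=-1 [depth=1]
Event 12 (INT 0): INT 0 arrives: push (IRQ2, PC=1), enter IRQ0 at PC=0 (depth now 2) [depth=2]
Event 13 (EXEC): [IRQ0] PC=0: DEC 1 -> ACC=-2 [depth=2]
Event 14 (EXEC): [IRQ0] PC=1: INC 1 -> ACC=-1 [depth=2]
Event 15 (EXEC): [IRQ0] PC=2: IRET -> resume IRQ2 at PC=1 (depth now 1) [depth=1]
Event 16 (INT 0): INT 0 arrives: push (IRQ2, PC=1), enter IRQ0 at PC=0 (depth now 2) [depth=2]
Event 17 (EXEC): [IRQ0] PC=0: DEC 1 -> ACC=-2 [depth=2]
Event 18 (EXEC): [IRQ0] PC=1: INC 1 -> ACC=-1 [depth=2]
Event 19 (EXEC): [IRQ0] PC=2: IRET -> resume IRQ2 at PC=1 (depth now 1) [depth=1]
Event 20 (EXEC): [IRQ2] PC=1: DEC 3 -> ACC=-4 [depth=1]
Event 21 (EXEC): [IRQ2] PC=2: IRET -> resume MAIN at PC=1 (depth now 0) [depth=0]
Event 22 (INT 0): INT 0 arrives: push (MAIN, PC=1), enter IRQ0 at PC=0 (depth now 1) [depth=1]
Event 23 (EXEC): [IRQ0] PC=0: DEC 1 -> ACC=-5 [depth=1]
Event 24 (EXEC): [IRQ0] PC=1: INC 1 -> ACC=-4 [depth=1]
Event 25 (EXEC): [IRQ0] PC=2: IRET -> resume MAIN at PC=1 (depth now 0) [depth=0]
Event 26 (EXEC): [MAIN] PC=1: INC 1 -> ACC=-3 [depth=0]
Event 27 (EXEC): [MAIN] PC=2: INC 1 -> ACC=-2 [depth=0]
Event 28 (EXEC): [MAIN] PC=3: DEC 3 -> ACC=-5 [depth=0]
Event 29 (EXEC): [MAIN] PC=4: DEC 5 -> ACC=-10 [depth=0]
Event 30 (EXEC): [MAIN] PC=5: INC 2 -> ACC=-8 [depth=0]
Event 31 (EXEC): [MAIN] PC=6: INC 1 -> ACC=-7 [depth=0]
Event 32 (EXEC): [MAIN] PC=7: HALT [depth=0]
Max depth observed: 2

Answer: 2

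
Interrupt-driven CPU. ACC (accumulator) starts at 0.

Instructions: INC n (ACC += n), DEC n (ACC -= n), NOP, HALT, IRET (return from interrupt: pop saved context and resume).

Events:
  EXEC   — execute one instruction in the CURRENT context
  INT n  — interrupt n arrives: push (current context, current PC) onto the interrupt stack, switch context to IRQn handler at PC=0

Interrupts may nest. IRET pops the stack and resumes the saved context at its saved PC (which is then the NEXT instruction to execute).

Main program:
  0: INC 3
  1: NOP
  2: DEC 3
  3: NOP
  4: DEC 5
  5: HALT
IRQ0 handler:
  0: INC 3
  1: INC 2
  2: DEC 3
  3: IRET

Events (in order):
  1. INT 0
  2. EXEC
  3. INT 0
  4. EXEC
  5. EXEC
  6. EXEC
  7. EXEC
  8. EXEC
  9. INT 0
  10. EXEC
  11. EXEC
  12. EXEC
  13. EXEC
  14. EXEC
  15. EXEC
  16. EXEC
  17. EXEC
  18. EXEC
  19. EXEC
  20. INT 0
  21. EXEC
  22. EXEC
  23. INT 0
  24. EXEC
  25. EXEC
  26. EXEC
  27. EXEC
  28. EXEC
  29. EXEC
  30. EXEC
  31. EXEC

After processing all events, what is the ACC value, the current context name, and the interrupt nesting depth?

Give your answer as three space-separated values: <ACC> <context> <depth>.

Answer: 5 MAIN 0

Derivation:
Event 1 (INT 0): INT 0 arrives: push (MAIN, PC=0), enter IRQ0 at PC=0 (depth now 1)
Event 2 (EXEC): [IRQ0] PC=0: INC 3 -> ACC=3
Event 3 (INT 0): INT 0 arrives: push (IRQ0, PC=1), enter IRQ0 at PC=0 (depth now 2)
Event 4 (EXEC): [IRQ0] PC=0: INC 3 -> ACC=6
Event 5 (EXEC): [IRQ0] PC=1: INC 2 -> ACC=8
Event 6 (EXEC): [IRQ0] PC=2: DEC 3 -> ACC=5
Event 7 (EXEC): [IRQ0] PC=3: IRET -> resume IRQ0 at PC=1 (depth now 1)
Event 8 (EXEC): [IRQ0] PC=1: INC 2 -> ACC=7
Event 9 (INT 0): INT 0 arrives: push (IRQ0, PC=2), enter IRQ0 at PC=0 (depth now 2)
Event 10 (EXEC): [IRQ0] PC=0: INC 3 -> ACC=10
Event 11 (EXEC): [IRQ0] PC=1: INC 2 -> ACC=12
Event 12 (EXEC): [IRQ0] PC=2: DEC 3 -> ACC=9
Event 13 (EXEC): [IRQ0] PC=3: IRET -> resume IRQ0 at PC=2 (depth now 1)
Event 14 (EXEC): [IRQ0] PC=2: DEC 3 -> ACC=6
Event 15 (EXEC): [IRQ0] PC=3: IRET -> resume MAIN at PC=0 (depth now 0)
Event 16 (EXEC): [MAIN] PC=0: INC 3 -> ACC=9
Event 17 (EXEC): [MAIN] PC=1: NOP
Event 18 (EXEC): [MAIN] PC=2: DEC 3 -> ACC=6
Event 19 (EXEC): [MAIN] PC=3: NOP
Event 20 (INT 0): INT 0 arrives: push (MAIN, PC=4), enter IRQ0 at PC=0 (depth now 1)
Event 21 (EXEC): [IRQ0] PC=0: INC 3 -> ACC=9
Event 22 (EXEC): [IRQ0] PC=1: INC 2 -> ACC=11
Event 23 (INT 0): INT 0 arrives: push (IRQ0, PC=2), enter IRQ0 at PC=0 (depth now 2)
Event 24 (EXEC): [IRQ0] PC=0: INC 3 -> ACC=14
Event 25 (EXEC): [IRQ0] PC=1: INC 2 -> ACC=16
Event 26 (EXEC): [IRQ0] PC=2: DEC 3 -> ACC=13
Event 27 (EXEC): [IRQ0] PC=3: IRET -> resume IRQ0 at PC=2 (depth now 1)
Event 28 (EXEC): [IRQ0] PC=2: DEC 3 -> ACC=10
Event 29 (EXEC): [IRQ0] PC=3: IRET -> resume MAIN at PC=4 (depth now 0)
Event 30 (EXEC): [MAIN] PC=4: DEC 5 -> ACC=5
Event 31 (EXEC): [MAIN] PC=5: HALT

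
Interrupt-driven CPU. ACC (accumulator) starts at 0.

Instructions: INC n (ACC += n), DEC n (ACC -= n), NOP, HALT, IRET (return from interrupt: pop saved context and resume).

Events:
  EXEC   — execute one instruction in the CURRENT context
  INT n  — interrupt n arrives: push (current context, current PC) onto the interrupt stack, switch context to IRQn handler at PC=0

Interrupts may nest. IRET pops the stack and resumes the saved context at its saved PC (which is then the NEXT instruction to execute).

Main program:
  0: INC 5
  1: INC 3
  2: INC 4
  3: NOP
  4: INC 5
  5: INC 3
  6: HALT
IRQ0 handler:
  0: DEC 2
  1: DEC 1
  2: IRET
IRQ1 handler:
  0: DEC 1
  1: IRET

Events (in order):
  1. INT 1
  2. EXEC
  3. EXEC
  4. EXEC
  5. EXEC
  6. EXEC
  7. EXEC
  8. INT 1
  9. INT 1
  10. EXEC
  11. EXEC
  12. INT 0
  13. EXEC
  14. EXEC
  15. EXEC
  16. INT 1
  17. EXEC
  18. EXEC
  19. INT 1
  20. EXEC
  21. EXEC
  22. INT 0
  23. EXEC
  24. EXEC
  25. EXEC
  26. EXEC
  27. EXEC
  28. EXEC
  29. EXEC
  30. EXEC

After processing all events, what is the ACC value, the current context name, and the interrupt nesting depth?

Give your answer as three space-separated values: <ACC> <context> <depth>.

Answer: 9 MAIN 0

Derivation:
Event 1 (INT 1): INT 1 arrives: push (MAIN, PC=0), enter IRQ1 at PC=0 (depth now 1)
Event 2 (EXEC): [IRQ1] PC=0: DEC 1 -> ACC=-1
Event 3 (EXEC): [IRQ1] PC=1: IRET -> resume MAIN at PC=0 (depth now 0)
Event 4 (EXEC): [MAIN] PC=0: INC 5 -> ACC=4
Event 5 (EXEC): [MAIN] PC=1: INC 3 -> ACC=7
Event 6 (EXEC): [MAIN] PC=2: INC 4 -> ACC=11
Event 7 (EXEC): [MAIN] PC=3: NOP
Event 8 (INT 1): INT 1 arrives: push (MAIN, PC=4), enter IRQ1 at PC=0 (depth now 1)
Event 9 (INT 1): INT 1 arrives: push (IRQ1, PC=0), enter IRQ1 at PC=0 (depth now 2)
Event 10 (EXEC): [IRQ1] PC=0: DEC 1 -> ACC=10
Event 11 (EXEC): [IRQ1] PC=1: IRET -> resume IRQ1 at PC=0 (depth now 1)
Event 12 (INT 0): INT 0 arrives: push (IRQ1, PC=0), enter IRQ0 at PC=0 (depth now 2)
Event 13 (EXEC): [IRQ0] PC=0: DEC 2 -> ACC=8
Event 14 (EXEC): [IRQ0] PC=1: DEC 1 -> ACC=7
Event 15 (EXEC): [IRQ0] PC=2: IRET -> resume IRQ1 at PC=0 (depth now 1)
Event 16 (INT 1): INT 1 arrives: push (IRQ1, PC=0), enter IRQ1 at PC=0 (depth now 2)
Event 17 (EXEC): [IRQ1] PC=0: DEC 1 -> ACC=6
Event 18 (EXEC): [IRQ1] PC=1: IRET -> resume IRQ1 at PC=0 (depth now 1)
Event 19 (INT 1): INT 1 arrives: push (IRQ1, PC=0), enter IRQ1 at PC=0 (depth now 2)
Event 20 (EXEC): [IRQ1] PC=0: DEC 1 -> ACC=5
Event 21 (EXEC): [IRQ1] PC=1: IRET -> resume IRQ1 at PC=0 (depth now 1)
Event 22 (INT 0): INT 0 arrives: push (IRQ1, PC=0), enter IRQ0 at PC=0 (depth now 2)
Event 23 (EXEC): [IRQ0] PC=0: DEC 2 -> ACC=3
Event 24 (EXEC): [IRQ0] PC=1: DEC 1 -> ACC=2
Event 25 (EXEC): [IRQ0] PC=2: IRET -> resume IRQ1 at PC=0 (depth now 1)
Event 26 (EXEC): [IRQ1] PC=0: DEC 1 -> ACC=1
Event 27 (EXEC): [IRQ1] PC=1: IRET -> resume MAIN at PC=4 (depth now 0)
Event 28 (EXEC): [MAIN] PC=4: INC 5 -> ACC=6
Event 29 (EXEC): [MAIN] PC=5: INC 3 -> ACC=9
Event 30 (EXEC): [MAIN] PC=6: HALT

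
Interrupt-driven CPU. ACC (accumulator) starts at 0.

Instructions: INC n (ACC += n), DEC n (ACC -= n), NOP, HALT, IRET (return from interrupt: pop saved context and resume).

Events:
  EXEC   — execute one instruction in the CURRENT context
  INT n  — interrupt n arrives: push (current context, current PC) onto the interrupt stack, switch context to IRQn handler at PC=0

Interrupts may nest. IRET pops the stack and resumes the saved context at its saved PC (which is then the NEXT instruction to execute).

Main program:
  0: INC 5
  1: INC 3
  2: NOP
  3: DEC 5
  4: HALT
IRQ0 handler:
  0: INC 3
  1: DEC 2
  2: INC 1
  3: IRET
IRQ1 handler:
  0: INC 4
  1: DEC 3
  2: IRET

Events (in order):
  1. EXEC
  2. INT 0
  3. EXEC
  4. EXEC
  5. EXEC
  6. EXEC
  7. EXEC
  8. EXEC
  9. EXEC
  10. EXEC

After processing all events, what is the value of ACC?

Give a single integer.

Event 1 (EXEC): [MAIN] PC=0: INC 5 -> ACC=5
Event 2 (INT 0): INT 0 arrives: push (MAIN, PC=1), enter IRQ0 at PC=0 (depth now 1)
Event 3 (EXEC): [IRQ0] PC=0: INC 3 -> ACC=8
Event 4 (EXEC): [IRQ0] PC=1: DEC 2 -> ACC=6
Event 5 (EXEC): [IRQ0] PC=2: INC 1 -> ACC=7
Event 6 (EXEC): [IRQ0] PC=3: IRET -> resume MAIN at PC=1 (depth now 0)
Event 7 (EXEC): [MAIN] PC=1: INC 3 -> ACC=10
Event 8 (EXEC): [MAIN] PC=2: NOP
Event 9 (EXEC): [MAIN] PC=3: DEC 5 -> ACC=5
Event 10 (EXEC): [MAIN] PC=4: HALT

Answer: 5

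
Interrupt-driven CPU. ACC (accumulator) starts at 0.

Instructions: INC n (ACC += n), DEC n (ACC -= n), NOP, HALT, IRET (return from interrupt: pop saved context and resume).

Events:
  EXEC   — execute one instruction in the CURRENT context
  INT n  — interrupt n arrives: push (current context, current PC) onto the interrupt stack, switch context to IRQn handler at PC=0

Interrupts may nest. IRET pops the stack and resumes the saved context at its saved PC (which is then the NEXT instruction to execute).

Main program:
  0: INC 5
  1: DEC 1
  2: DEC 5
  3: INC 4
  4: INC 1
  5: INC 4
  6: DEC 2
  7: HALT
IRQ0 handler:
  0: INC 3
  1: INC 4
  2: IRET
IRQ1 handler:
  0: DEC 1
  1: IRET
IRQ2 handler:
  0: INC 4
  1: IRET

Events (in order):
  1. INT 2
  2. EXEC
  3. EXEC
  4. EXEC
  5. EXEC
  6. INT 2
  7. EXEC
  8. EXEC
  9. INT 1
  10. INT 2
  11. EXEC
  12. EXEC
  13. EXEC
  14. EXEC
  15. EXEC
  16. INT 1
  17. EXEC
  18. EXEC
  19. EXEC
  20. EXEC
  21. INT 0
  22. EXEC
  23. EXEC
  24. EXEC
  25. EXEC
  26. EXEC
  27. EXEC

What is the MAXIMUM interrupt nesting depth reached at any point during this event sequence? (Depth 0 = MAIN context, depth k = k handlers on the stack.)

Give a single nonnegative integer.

Answer: 2

Derivation:
Event 1 (INT 2): INT 2 arrives: push (MAIN, PC=0), enter IRQ2 at PC=0 (depth now 1) [depth=1]
Event 2 (EXEC): [IRQ2] PC=0: INC 4 -> ACC=4 [depth=1]
Event 3 (EXEC): [IRQ2] PC=1: IRET -> resume MAIN at PC=0 (depth now 0) [depth=0]
Event 4 (EXEC): [MAIN] PC=0: INC 5 -> ACC=9 [depth=0]
Event 5 (EXEC): [MAIN] PC=1: DEC 1 -> ACC=8 [depth=0]
Event 6 (INT 2): INT 2 arrives: push (MAIN, PC=2), enter IRQ2 at PC=0 (depth now 1) [depth=1]
Event 7 (EXEC): [IRQ2] PC=0: INC 4 -> ACC=12 [depth=1]
Event 8 (EXEC): [IRQ2] PC=1: IRET -> resume MAIN at PC=2 (depth now 0) [depth=0]
Event 9 (INT 1): INT 1 arrives: push (MAIN, PC=2), enter IRQ1 at PC=0 (depth now 1) [depth=1]
Event 10 (INT 2): INT 2 arrives: push (IRQ1, PC=0), enter IRQ2 at PC=0 (depth now 2) [depth=2]
Event 11 (EXEC): [IRQ2] PC=0: INC 4 -> ACC=16 [depth=2]
Event 12 (EXEC): [IRQ2] PC=1: IRET -> resume IRQ1 at PC=0 (depth now 1) [depth=1]
Event 13 (EXEC): [IRQ1] PC=0: DEC 1 -> ACC=15 [depth=1]
Event 14 (EXEC): [IRQ1] PC=1: IRET -> resume MAIN at PC=2 (depth now 0) [depth=0]
Event 15 (EXEC): [MAIN] PC=2: DEC 5 -> ACC=10 [depth=0]
Event 16 (INT 1): INT 1 arrives: push (MAIN, PC=3), enter IRQ1 at PC=0 (depth now 1) [depth=1]
Event 17 (EXEC): [IRQ1] PC=0: DEC 1 -> ACC=9 [depth=1]
Event 18 (EXEC): [IRQ1] PC=1: IRET -> resume MAIN at PC=3 (depth now 0) [depth=0]
Event 19 (EXEC): [MAIN] PC=3: INC 4 -> ACC=13 [depth=0]
Event 20 (EXEC): [MAIN] PC=4: INC 1 -> ACC=14 [depth=0]
Event 21 (INT 0): INT 0 arrives: push (MAIN, PC=5), enter IRQ0 at PC=0 (depth now 1) [depth=1]
Event 22 (EXEC): [IRQ0] PC=0: INC 3 -> ACC=17 [depth=1]
Event 23 (EXEC): [IRQ0] PC=1: INC 4 -> ACC=21 [depth=1]
Event 24 (EXEC): [IRQ0] PC=2: IRET -> resume MAIN at PC=5 (depth now 0) [depth=0]
Event 25 (EXEC): [MAIN] PC=5: INC 4 -> ACC=25 [depth=0]
Event 26 (EXEC): [MAIN] PC=6: DEC 2 -> ACC=23 [depth=0]
Event 27 (EXEC): [MAIN] PC=7: HALT [depth=0]
Max depth observed: 2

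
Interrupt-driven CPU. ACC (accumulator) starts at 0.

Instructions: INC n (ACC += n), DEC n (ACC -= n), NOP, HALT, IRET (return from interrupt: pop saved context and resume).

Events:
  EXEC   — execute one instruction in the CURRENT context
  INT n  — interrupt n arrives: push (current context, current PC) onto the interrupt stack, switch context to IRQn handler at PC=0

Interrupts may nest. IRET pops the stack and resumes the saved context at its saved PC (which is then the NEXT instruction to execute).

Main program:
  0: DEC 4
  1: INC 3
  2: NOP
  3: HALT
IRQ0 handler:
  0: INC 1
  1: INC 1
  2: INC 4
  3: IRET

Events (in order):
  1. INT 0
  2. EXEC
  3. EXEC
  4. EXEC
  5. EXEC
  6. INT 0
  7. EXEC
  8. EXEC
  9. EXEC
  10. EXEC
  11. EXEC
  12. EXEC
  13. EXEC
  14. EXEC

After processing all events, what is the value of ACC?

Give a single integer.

Answer: 11

Derivation:
Event 1 (INT 0): INT 0 arrives: push (MAIN, PC=0), enter IRQ0 at PC=0 (depth now 1)
Event 2 (EXEC): [IRQ0] PC=0: INC 1 -> ACC=1
Event 3 (EXEC): [IRQ0] PC=1: INC 1 -> ACC=2
Event 4 (EXEC): [IRQ0] PC=2: INC 4 -> ACC=6
Event 5 (EXEC): [IRQ0] PC=3: IRET -> resume MAIN at PC=0 (depth now 0)
Event 6 (INT 0): INT 0 arrives: push (MAIN, PC=0), enter IRQ0 at PC=0 (depth now 1)
Event 7 (EXEC): [IRQ0] PC=0: INC 1 -> ACC=7
Event 8 (EXEC): [IRQ0] PC=1: INC 1 -> ACC=8
Event 9 (EXEC): [IRQ0] PC=2: INC 4 -> ACC=12
Event 10 (EXEC): [IRQ0] PC=3: IRET -> resume MAIN at PC=0 (depth now 0)
Event 11 (EXEC): [MAIN] PC=0: DEC 4 -> ACC=8
Event 12 (EXEC): [MAIN] PC=1: INC 3 -> ACC=11
Event 13 (EXEC): [MAIN] PC=2: NOP
Event 14 (EXEC): [MAIN] PC=3: HALT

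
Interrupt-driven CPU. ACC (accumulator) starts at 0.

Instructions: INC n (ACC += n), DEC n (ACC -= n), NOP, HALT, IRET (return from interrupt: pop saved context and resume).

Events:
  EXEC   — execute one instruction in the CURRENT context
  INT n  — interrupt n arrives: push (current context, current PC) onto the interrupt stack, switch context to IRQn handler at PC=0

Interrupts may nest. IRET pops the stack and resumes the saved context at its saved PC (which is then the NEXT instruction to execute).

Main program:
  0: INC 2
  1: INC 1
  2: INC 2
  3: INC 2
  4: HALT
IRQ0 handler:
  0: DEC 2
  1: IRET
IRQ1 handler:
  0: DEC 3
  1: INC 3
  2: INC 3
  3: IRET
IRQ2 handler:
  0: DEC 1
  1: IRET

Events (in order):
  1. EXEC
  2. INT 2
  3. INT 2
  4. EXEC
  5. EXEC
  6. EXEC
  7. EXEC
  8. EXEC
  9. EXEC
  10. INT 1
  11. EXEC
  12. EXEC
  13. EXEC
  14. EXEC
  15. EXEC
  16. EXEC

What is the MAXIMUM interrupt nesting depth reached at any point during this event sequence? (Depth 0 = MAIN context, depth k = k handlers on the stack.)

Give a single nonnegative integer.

Event 1 (EXEC): [MAIN] PC=0: INC 2 -> ACC=2 [depth=0]
Event 2 (INT 2): INT 2 arrives: push (MAIN, PC=1), enter IRQ2 at PC=0 (depth now 1) [depth=1]
Event 3 (INT 2): INT 2 arrives: push (IRQ2, PC=0), enter IRQ2 at PC=0 (depth now 2) [depth=2]
Event 4 (EXEC): [IRQ2] PC=0: DEC 1 -> ACC=1 [depth=2]
Event 5 (EXEC): [IRQ2] PC=1: IRET -> resume IRQ2 at PC=0 (depth now 1) [depth=1]
Event 6 (EXEC): [IRQ2] PC=0: DEC 1 -> ACC=0 [depth=1]
Event 7 (EXEC): [IRQ2] PC=1: IRET -> resume MAIN at PC=1 (depth now 0) [depth=0]
Event 8 (EXEC): [MAIN] PC=1: INC 1 -> ACC=1 [depth=0]
Event 9 (EXEC): [MAIN] PC=2: INC 2 -> ACC=3 [depth=0]
Event 10 (INT 1): INT 1 arrives: push (MAIN, PC=3), enter IRQ1 at PC=0 (depth now 1) [depth=1]
Event 11 (EXEC): [IRQ1] PC=0: DEC 3 -> ACC=0 [depth=1]
Event 12 (EXEC): [IRQ1] PC=1: INC 3 -> ACC=3 [depth=1]
Event 13 (EXEC): [IRQ1] PC=2: INC 3 -> ACC=6 [depth=1]
Event 14 (EXEC): [IRQ1] PC=3: IRET -> resume MAIN at PC=3 (depth now 0) [depth=0]
Event 15 (EXEC): [MAIN] PC=3: INC 2 -> ACC=8 [depth=0]
Event 16 (EXEC): [MAIN] PC=4: HALT [depth=0]
Max depth observed: 2

Answer: 2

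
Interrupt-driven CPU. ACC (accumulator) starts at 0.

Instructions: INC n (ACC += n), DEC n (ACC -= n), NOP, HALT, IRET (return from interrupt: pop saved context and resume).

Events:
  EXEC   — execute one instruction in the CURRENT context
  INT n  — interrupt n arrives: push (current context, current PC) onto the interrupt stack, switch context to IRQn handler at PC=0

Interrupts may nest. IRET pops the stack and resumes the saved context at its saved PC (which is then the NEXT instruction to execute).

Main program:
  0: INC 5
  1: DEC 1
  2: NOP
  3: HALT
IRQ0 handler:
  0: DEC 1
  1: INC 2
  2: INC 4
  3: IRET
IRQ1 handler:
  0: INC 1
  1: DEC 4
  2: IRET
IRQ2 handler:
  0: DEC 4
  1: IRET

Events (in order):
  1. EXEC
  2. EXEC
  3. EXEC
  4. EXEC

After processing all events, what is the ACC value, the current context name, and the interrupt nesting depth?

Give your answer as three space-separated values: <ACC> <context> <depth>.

Event 1 (EXEC): [MAIN] PC=0: INC 5 -> ACC=5
Event 2 (EXEC): [MAIN] PC=1: DEC 1 -> ACC=4
Event 3 (EXEC): [MAIN] PC=2: NOP
Event 4 (EXEC): [MAIN] PC=3: HALT

Answer: 4 MAIN 0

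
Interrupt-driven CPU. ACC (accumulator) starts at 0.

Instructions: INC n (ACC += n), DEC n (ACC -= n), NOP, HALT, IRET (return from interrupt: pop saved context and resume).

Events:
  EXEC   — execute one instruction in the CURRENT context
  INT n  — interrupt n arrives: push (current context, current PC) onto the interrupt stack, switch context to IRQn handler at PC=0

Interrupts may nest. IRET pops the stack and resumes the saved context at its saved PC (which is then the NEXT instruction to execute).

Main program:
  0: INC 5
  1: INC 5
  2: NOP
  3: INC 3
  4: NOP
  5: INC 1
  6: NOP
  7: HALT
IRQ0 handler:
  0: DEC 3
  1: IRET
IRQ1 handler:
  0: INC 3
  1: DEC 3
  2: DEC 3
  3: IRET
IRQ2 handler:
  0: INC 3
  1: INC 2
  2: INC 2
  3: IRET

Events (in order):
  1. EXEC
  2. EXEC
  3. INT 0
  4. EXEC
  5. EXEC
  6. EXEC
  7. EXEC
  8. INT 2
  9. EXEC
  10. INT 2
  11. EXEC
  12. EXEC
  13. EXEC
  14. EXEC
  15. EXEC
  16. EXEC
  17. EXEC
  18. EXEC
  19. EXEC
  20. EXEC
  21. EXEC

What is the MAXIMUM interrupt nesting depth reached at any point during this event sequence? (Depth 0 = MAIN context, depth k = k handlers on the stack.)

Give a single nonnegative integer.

Answer: 2

Derivation:
Event 1 (EXEC): [MAIN] PC=0: INC 5 -> ACC=5 [depth=0]
Event 2 (EXEC): [MAIN] PC=1: INC 5 -> ACC=10 [depth=0]
Event 3 (INT 0): INT 0 arrives: push (MAIN, PC=2), enter IRQ0 at PC=0 (depth now 1) [depth=1]
Event 4 (EXEC): [IRQ0] PC=0: DEC 3 -> ACC=7 [depth=1]
Event 5 (EXEC): [IRQ0] PC=1: IRET -> resume MAIN at PC=2 (depth now 0) [depth=0]
Event 6 (EXEC): [MAIN] PC=2: NOP [depth=0]
Event 7 (EXEC): [MAIN] PC=3: INC 3 -> ACC=10 [depth=0]
Event 8 (INT 2): INT 2 arrives: push (MAIN, PC=4), enter IRQ2 at PC=0 (depth now 1) [depth=1]
Event 9 (EXEC): [IRQ2] PC=0: INC 3 -> ACC=13 [depth=1]
Event 10 (INT 2): INT 2 arrives: push (IRQ2, PC=1), enter IRQ2 at PC=0 (depth now 2) [depth=2]
Event 11 (EXEC): [IRQ2] PC=0: INC 3 -> ACC=16 [depth=2]
Event 12 (EXEC): [IRQ2] PC=1: INC 2 -> ACC=18 [depth=2]
Event 13 (EXEC): [IRQ2] PC=2: INC 2 -> ACC=20 [depth=2]
Event 14 (EXEC): [IRQ2] PC=3: IRET -> resume IRQ2 at PC=1 (depth now 1) [depth=1]
Event 15 (EXEC): [IRQ2] PC=1: INC 2 -> ACC=22 [depth=1]
Event 16 (EXEC): [IRQ2] PC=2: INC 2 -> ACC=24 [depth=1]
Event 17 (EXEC): [IRQ2] PC=3: IRET -> resume MAIN at PC=4 (depth now 0) [depth=0]
Event 18 (EXEC): [MAIN] PC=4: NOP [depth=0]
Event 19 (EXEC): [MAIN] PC=5: INC 1 -> ACC=25 [depth=0]
Event 20 (EXEC): [MAIN] PC=6: NOP [depth=0]
Event 21 (EXEC): [MAIN] PC=7: HALT [depth=0]
Max depth observed: 2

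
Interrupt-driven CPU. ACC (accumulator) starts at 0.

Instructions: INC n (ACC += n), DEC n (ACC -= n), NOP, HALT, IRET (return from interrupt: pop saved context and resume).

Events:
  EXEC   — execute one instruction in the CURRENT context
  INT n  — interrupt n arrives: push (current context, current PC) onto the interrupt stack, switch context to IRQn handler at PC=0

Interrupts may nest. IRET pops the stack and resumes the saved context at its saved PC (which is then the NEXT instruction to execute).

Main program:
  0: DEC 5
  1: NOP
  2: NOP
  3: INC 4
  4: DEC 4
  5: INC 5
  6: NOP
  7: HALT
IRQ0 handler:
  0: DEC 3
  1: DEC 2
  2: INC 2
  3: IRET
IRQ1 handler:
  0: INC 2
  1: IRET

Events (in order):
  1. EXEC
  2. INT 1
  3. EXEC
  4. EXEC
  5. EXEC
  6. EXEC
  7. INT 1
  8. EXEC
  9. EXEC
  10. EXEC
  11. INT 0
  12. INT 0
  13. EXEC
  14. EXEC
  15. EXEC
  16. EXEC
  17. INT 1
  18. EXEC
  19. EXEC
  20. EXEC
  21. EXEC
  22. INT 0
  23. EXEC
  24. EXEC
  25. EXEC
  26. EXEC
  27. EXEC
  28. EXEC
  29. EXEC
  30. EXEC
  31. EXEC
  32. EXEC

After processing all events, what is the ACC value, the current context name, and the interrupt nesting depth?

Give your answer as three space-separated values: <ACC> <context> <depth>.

Answer: -3 MAIN 0

Derivation:
Event 1 (EXEC): [MAIN] PC=0: DEC 5 -> ACC=-5
Event 2 (INT 1): INT 1 arrives: push (MAIN, PC=1), enter IRQ1 at PC=0 (depth now 1)
Event 3 (EXEC): [IRQ1] PC=0: INC 2 -> ACC=-3
Event 4 (EXEC): [IRQ1] PC=1: IRET -> resume MAIN at PC=1 (depth now 0)
Event 5 (EXEC): [MAIN] PC=1: NOP
Event 6 (EXEC): [MAIN] PC=2: NOP
Event 7 (INT 1): INT 1 arrives: push (MAIN, PC=3), enter IRQ1 at PC=0 (depth now 1)
Event 8 (EXEC): [IRQ1] PC=0: INC 2 -> ACC=-1
Event 9 (EXEC): [IRQ1] PC=1: IRET -> resume MAIN at PC=3 (depth now 0)
Event 10 (EXEC): [MAIN] PC=3: INC 4 -> ACC=3
Event 11 (INT 0): INT 0 arrives: push (MAIN, PC=4), enter IRQ0 at PC=0 (depth now 1)
Event 12 (INT 0): INT 0 arrives: push (IRQ0, PC=0), enter IRQ0 at PC=0 (depth now 2)
Event 13 (EXEC): [IRQ0] PC=0: DEC 3 -> ACC=0
Event 14 (EXEC): [IRQ0] PC=1: DEC 2 -> ACC=-2
Event 15 (EXEC): [IRQ0] PC=2: INC 2 -> ACC=0
Event 16 (EXEC): [IRQ0] PC=3: IRET -> resume IRQ0 at PC=0 (depth now 1)
Event 17 (INT 1): INT 1 arrives: push (IRQ0, PC=0), enter IRQ1 at PC=0 (depth now 2)
Event 18 (EXEC): [IRQ1] PC=0: INC 2 -> ACC=2
Event 19 (EXEC): [IRQ1] PC=1: IRET -> resume IRQ0 at PC=0 (depth now 1)
Event 20 (EXEC): [IRQ0] PC=0: DEC 3 -> ACC=-1
Event 21 (EXEC): [IRQ0] PC=1: DEC 2 -> ACC=-3
Event 22 (INT 0): INT 0 arrives: push (IRQ0, PC=2), enter IRQ0 at PC=0 (depth now 2)
Event 23 (EXEC): [IRQ0] PC=0: DEC 3 -> ACC=-6
Event 24 (EXEC): [IRQ0] PC=1: DEC 2 -> ACC=-8
Event 25 (EXEC): [IRQ0] PC=2: INC 2 -> ACC=-6
Event 26 (EXEC): [IRQ0] PC=3: IRET -> resume IRQ0 at PC=2 (depth now 1)
Event 27 (EXEC): [IRQ0] PC=2: INC 2 -> ACC=-4
Event 28 (EXEC): [IRQ0] PC=3: IRET -> resume MAIN at PC=4 (depth now 0)
Event 29 (EXEC): [MAIN] PC=4: DEC 4 -> ACC=-8
Event 30 (EXEC): [MAIN] PC=5: INC 5 -> ACC=-3
Event 31 (EXEC): [MAIN] PC=6: NOP
Event 32 (EXEC): [MAIN] PC=7: HALT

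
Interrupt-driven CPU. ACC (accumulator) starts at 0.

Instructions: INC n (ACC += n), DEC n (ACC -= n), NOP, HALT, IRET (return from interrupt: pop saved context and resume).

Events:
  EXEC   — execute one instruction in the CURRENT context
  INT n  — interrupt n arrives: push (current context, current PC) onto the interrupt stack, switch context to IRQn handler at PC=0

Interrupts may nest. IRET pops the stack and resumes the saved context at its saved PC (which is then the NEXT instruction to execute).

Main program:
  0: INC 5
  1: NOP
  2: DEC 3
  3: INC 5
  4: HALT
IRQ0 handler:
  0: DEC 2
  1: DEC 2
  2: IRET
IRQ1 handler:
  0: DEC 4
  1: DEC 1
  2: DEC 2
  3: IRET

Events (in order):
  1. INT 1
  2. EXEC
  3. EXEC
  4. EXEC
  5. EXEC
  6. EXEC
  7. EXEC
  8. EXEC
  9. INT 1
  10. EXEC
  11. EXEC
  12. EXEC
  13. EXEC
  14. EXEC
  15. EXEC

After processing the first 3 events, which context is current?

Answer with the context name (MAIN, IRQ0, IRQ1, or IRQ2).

Answer: IRQ1

Derivation:
Event 1 (INT 1): INT 1 arrives: push (MAIN, PC=0), enter IRQ1 at PC=0 (depth now 1)
Event 2 (EXEC): [IRQ1] PC=0: DEC 4 -> ACC=-4
Event 3 (EXEC): [IRQ1] PC=1: DEC 1 -> ACC=-5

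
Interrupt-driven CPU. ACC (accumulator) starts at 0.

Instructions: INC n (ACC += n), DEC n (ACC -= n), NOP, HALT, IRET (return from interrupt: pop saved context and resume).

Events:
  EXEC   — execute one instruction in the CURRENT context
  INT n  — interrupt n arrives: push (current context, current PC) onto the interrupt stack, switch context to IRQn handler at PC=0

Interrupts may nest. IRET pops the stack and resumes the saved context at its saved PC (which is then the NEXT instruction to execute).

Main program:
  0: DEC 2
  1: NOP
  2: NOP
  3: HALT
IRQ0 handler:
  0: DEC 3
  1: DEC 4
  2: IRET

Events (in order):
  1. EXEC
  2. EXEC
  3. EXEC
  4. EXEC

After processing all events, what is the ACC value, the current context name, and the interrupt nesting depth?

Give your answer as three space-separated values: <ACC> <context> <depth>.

Event 1 (EXEC): [MAIN] PC=0: DEC 2 -> ACC=-2
Event 2 (EXEC): [MAIN] PC=1: NOP
Event 3 (EXEC): [MAIN] PC=2: NOP
Event 4 (EXEC): [MAIN] PC=3: HALT

Answer: -2 MAIN 0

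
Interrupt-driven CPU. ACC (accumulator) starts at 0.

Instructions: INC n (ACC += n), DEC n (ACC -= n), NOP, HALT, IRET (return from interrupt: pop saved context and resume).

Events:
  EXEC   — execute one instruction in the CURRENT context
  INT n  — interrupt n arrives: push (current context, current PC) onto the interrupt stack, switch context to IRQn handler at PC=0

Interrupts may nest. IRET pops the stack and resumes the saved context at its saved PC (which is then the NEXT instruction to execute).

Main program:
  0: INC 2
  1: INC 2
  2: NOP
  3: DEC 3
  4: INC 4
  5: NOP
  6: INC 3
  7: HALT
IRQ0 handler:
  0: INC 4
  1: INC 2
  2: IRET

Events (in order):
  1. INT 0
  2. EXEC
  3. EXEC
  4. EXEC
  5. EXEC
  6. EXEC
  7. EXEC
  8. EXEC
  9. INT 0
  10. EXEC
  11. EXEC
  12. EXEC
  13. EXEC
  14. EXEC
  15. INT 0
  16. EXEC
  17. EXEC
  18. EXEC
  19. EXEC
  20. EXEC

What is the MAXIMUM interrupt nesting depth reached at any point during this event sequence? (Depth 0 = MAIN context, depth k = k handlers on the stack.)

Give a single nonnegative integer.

Answer: 1

Derivation:
Event 1 (INT 0): INT 0 arrives: push (MAIN, PC=0), enter IRQ0 at PC=0 (depth now 1) [depth=1]
Event 2 (EXEC): [IRQ0] PC=0: INC 4 -> ACC=4 [depth=1]
Event 3 (EXEC): [IRQ0] PC=1: INC 2 -> ACC=6 [depth=1]
Event 4 (EXEC): [IRQ0] PC=2: IRET -> resume MAIN at PC=0 (depth now 0) [depth=0]
Event 5 (EXEC): [MAIN] PC=0: INC 2 -> ACC=8 [depth=0]
Event 6 (EXEC): [MAIN] PC=1: INC 2 -> ACC=10 [depth=0]
Event 7 (EXEC): [MAIN] PC=2: NOP [depth=0]
Event 8 (EXEC): [MAIN] PC=3: DEC 3 -> ACC=7 [depth=0]
Event 9 (INT 0): INT 0 arrives: push (MAIN, PC=4), enter IRQ0 at PC=0 (depth now 1) [depth=1]
Event 10 (EXEC): [IRQ0] PC=0: INC 4 -> ACC=11 [depth=1]
Event 11 (EXEC): [IRQ0] PC=1: INC 2 -> ACC=13 [depth=1]
Event 12 (EXEC): [IRQ0] PC=2: IRET -> resume MAIN at PC=4 (depth now 0) [depth=0]
Event 13 (EXEC): [MAIN] PC=4: INC 4 -> ACC=17 [depth=0]
Event 14 (EXEC): [MAIN] PC=5: NOP [depth=0]
Event 15 (INT 0): INT 0 arrives: push (MAIN, PC=6), enter IRQ0 at PC=0 (depth now 1) [depth=1]
Event 16 (EXEC): [IRQ0] PC=0: INC 4 -> ACC=21 [depth=1]
Event 17 (EXEC): [IRQ0] PC=1: INC 2 -> ACC=23 [depth=1]
Event 18 (EXEC): [IRQ0] PC=2: IRET -> resume MAIN at PC=6 (depth now 0) [depth=0]
Event 19 (EXEC): [MAIN] PC=6: INC 3 -> ACC=26 [depth=0]
Event 20 (EXEC): [MAIN] PC=7: HALT [depth=0]
Max depth observed: 1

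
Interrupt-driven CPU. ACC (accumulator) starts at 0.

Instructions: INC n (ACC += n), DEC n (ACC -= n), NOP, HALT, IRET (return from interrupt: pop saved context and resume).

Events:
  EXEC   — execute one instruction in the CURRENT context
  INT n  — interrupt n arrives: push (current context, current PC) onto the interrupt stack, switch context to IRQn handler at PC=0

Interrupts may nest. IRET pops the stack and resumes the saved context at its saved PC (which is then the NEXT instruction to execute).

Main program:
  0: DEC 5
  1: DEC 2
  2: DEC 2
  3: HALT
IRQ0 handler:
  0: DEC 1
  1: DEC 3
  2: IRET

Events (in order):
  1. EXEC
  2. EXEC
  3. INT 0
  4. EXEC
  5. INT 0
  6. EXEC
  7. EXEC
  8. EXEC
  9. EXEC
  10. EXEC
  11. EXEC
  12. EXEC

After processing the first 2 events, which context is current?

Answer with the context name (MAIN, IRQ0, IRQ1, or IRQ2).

Answer: MAIN

Derivation:
Event 1 (EXEC): [MAIN] PC=0: DEC 5 -> ACC=-5
Event 2 (EXEC): [MAIN] PC=1: DEC 2 -> ACC=-7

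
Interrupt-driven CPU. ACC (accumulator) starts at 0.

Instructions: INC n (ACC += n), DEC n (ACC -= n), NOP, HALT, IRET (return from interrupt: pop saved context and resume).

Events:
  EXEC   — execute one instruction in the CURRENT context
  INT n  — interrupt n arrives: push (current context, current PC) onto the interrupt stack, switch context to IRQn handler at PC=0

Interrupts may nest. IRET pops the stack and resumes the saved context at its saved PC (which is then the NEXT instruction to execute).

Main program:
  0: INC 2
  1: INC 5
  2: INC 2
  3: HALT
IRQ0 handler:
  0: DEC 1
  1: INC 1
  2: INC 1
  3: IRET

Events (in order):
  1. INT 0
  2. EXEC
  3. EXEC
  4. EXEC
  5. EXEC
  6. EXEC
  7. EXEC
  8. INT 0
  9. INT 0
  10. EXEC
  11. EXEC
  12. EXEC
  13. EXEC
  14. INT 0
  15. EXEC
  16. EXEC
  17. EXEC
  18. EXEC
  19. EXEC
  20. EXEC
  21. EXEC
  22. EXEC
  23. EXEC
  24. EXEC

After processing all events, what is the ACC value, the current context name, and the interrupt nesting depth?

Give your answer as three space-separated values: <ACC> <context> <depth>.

Answer: 13 MAIN 0

Derivation:
Event 1 (INT 0): INT 0 arrives: push (MAIN, PC=0), enter IRQ0 at PC=0 (depth now 1)
Event 2 (EXEC): [IRQ0] PC=0: DEC 1 -> ACC=-1
Event 3 (EXEC): [IRQ0] PC=1: INC 1 -> ACC=0
Event 4 (EXEC): [IRQ0] PC=2: INC 1 -> ACC=1
Event 5 (EXEC): [IRQ0] PC=3: IRET -> resume MAIN at PC=0 (depth now 0)
Event 6 (EXEC): [MAIN] PC=0: INC 2 -> ACC=3
Event 7 (EXEC): [MAIN] PC=1: INC 5 -> ACC=8
Event 8 (INT 0): INT 0 arrives: push (MAIN, PC=2), enter IRQ0 at PC=0 (depth now 1)
Event 9 (INT 0): INT 0 arrives: push (IRQ0, PC=0), enter IRQ0 at PC=0 (depth now 2)
Event 10 (EXEC): [IRQ0] PC=0: DEC 1 -> ACC=7
Event 11 (EXEC): [IRQ0] PC=1: INC 1 -> ACC=8
Event 12 (EXEC): [IRQ0] PC=2: INC 1 -> ACC=9
Event 13 (EXEC): [IRQ0] PC=3: IRET -> resume IRQ0 at PC=0 (depth now 1)
Event 14 (INT 0): INT 0 arrives: push (IRQ0, PC=0), enter IRQ0 at PC=0 (depth now 2)
Event 15 (EXEC): [IRQ0] PC=0: DEC 1 -> ACC=8
Event 16 (EXEC): [IRQ0] PC=1: INC 1 -> ACC=9
Event 17 (EXEC): [IRQ0] PC=2: INC 1 -> ACC=10
Event 18 (EXEC): [IRQ0] PC=3: IRET -> resume IRQ0 at PC=0 (depth now 1)
Event 19 (EXEC): [IRQ0] PC=0: DEC 1 -> ACC=9
Event 20 (EXEC): [IRQ0] PC=1: INC 1 -> ACC=10
Event 21 (EXEC): [IRQ0] PC=2: INC 1 -> ACC=11
Event 22 (EXEC): [IRQ0] PC=3: IRET -> resume MAIN at PC=2 (depth now 0)
Event 23 (EXEC): [MAIN] PC=2: INC 2 -> ACC=13
Event 24 (EXEC): [MAIN] PC=3: HALT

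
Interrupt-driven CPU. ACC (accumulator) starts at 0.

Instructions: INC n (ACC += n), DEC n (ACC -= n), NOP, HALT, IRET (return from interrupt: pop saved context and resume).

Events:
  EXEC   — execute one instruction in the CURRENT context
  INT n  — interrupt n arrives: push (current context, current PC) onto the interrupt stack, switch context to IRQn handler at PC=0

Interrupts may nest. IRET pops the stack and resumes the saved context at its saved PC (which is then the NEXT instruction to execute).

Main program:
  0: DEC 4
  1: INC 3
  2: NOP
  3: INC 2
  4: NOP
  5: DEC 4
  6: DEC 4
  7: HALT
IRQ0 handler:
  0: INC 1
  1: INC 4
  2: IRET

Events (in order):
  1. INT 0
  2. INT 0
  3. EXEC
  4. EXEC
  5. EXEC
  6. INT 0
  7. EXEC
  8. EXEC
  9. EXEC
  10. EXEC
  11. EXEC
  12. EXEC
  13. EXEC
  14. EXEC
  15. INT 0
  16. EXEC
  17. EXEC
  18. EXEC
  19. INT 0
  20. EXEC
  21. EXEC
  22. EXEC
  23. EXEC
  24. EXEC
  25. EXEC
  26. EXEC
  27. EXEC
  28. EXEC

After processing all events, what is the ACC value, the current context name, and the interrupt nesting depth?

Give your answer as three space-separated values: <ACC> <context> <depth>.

Event 1 (INT 0): INT 0 arrives: push (MAIN, PC=0), enter IRQ0 at PC=0 (depth now 1)
Event 2 (INT 0): INT 0 arrives: push (IRQ0, PC=0), enter IRQ0 at PC=0 (depth now 2)
Event 3 (EXEC): [IRQ0] PC=0: INC 1 -> ACC=1
Event 4 (EXEC): [IRQ0] PC=1: INC 4 -> ACC=5
Event 5 (EXEC): [IRQ0] PC=2: IRET -> resume IRQ0 at PC=0 (depth now 1)
Event 6 (INT 0): INT 0 arrives: push (IRQ0, PC=0), enter IRQ0 at PC=0 (depth now 2)
Event 7 (EXEC): [IRQ0] PC=0: INC 1 -> ACC=6
Event 8 (EXEC): [IRQ0] PC=1: INC 4 -> ACC=10
Event 9 (EXEC): [IRQ0] PC=2: IRET -> resume IRQ0 at PC=0 (depth now 1)
Event 10 (EXEC): [IRQ0] PC=0: INC 1 -> ACC=11
Event 11 (EXEC): [IRQ0] PC=1: INC 4 -> ACC=15
Event 12 (EXEC): [IRQ0] PC=2: IRET -> resume MAIN at PC=0 (depth now 0)
Event 13 (EXEC): [MAIN] PC=0: DEC 4 -> ACC=11
Event 14 (EXEC): [MAIN] PC=1: INC 3 -> ACC=14
Event 15 (INT 0): INT 0 arrives: push (MAIN, PC=2), enter IRQ0 at PC=0 (depth now 1)
Event 16 (EXEC): [IRQ0] PC=0: INC 1 -> ACC=15
Event 17 (EXEC): [IRQ0] PC=1: INC 4 -> ACC=19
Event 18 (EXEC): [IRQ0] PC=2: IRET -> resume MAIN at PC=2 (depth now 0)
Event 19 (INT 0): INT 0 arrives: push (MAIN, PC=2), enter IRQ0 at PC=0 (depth now 1)
Event 20 (EXEC): [IRQ0] PC=0: INC 1 -> ACC=20
Event 21 (EXEC): [IRQ0] PC=1: INC 4 -> ACC=24
Event 22 (EXEC): [IRQ0] PC=2: IRET -> resume MAIN at PC=2 (depth now 0)
Event 23 (EXEC): [MAIN] PC=2: NOP
Event 24 (EXEC): [MAIN] PC=3: INC 2 -> ACC=26
Event 25 (EXEC): [MAIN] PC=4: NOP
Event 26 (EXEC): [MAIN] PC=5: DEC 4 -> ACC=22
Event 27 (EXEC): [MAIN] PC=6: DEC 4 -> ACC=18
Event 28 (EXEC): [MAIN] PC=7: HALT

Answer: 18 MAIN 0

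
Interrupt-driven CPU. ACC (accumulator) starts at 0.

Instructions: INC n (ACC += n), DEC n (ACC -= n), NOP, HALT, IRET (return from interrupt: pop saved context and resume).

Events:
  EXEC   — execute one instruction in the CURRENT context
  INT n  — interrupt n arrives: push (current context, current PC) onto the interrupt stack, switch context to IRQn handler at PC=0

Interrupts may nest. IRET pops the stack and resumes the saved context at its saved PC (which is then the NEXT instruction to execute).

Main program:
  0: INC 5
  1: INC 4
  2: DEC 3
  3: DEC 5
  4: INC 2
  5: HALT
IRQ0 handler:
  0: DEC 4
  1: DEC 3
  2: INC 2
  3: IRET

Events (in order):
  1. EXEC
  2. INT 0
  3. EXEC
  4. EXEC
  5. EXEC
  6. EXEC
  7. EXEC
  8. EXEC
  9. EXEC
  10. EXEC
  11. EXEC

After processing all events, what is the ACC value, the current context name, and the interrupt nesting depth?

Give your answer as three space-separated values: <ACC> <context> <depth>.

Answer: -2 MAIN 0

Derivation:
Event 1 (EXEC): [MAIN] PC=0: INC 5 -> ACC=5
Event 2 (INT 0): INT 0 arrives: push (MAIN, PC=1), enter IRQ0 at PC=0 (depth now 1)
Event 3 (EXEC): [IRQ0] PC=0: DEC 4 -> ACC=1
Event 4 (EXEC): [IRQ0] PC=1: DEC 3 -> ACC=-2
Event 5 (EXEC): [IRQ0] PC=2: INC 2 -> ACC=0
Event 6 (EXEC): [IRQ0] PC=3: IRET -> resume MAIN at PC=1 (depth now 0)
Event 7 (EXEC): [MAIN] PC=1: INC 4 -> ACC=4
Event 8 (EXEC): [MAIN] PC=2: DEC 3 -> ACC=1
Event 9 (EXEC): [MAIN] PC=3: DEC 5 -> ACC=-4
Event 10 (EXEC): [MAIN] PC=4: INC 2 -> ACC=-2
Event 11 (EXEC): [MAIN] PC=5: HALT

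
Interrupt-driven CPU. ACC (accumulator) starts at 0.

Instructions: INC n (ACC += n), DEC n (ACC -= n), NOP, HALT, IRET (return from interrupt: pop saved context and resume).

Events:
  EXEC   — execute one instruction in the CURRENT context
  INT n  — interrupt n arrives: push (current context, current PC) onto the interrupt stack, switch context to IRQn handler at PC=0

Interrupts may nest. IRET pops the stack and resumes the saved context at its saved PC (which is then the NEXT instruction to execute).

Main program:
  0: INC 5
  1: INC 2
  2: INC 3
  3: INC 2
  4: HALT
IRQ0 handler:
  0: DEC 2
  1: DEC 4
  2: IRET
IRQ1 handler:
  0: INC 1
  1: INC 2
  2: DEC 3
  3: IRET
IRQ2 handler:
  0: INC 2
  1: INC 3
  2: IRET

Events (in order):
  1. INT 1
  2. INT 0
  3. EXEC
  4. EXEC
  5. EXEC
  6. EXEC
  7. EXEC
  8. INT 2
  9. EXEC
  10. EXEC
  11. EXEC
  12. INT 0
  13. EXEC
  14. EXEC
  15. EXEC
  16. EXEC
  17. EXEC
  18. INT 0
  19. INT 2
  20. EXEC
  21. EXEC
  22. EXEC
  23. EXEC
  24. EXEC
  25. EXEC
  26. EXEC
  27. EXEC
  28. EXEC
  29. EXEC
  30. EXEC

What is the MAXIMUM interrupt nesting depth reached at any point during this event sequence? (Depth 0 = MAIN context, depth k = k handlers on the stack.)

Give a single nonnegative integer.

Event 1 (INT 1): INT 1 arrives: push (MAIN, PC=0), enter IRQ1 at PC=0 (depth now 1) [depth=1]
Event 2 (INT 0): INT 0 arrives: push (IRQ1, PC=0), enter IRQ0 at PC=0 (depth now 2) [depth=2]
Event 3 (EXEC): [IRQ0] PC=0: DEC 2 -> ACC=-2 [depth=2]
Event 4 (EXEC): [IRQ0] PC=1: DEC 4 -> ACC=-6 [depth=2]
Event 5 (EXEC): [IRQ0] PC=2: IRET -> resume IRQ1 at PC=0 (depth now 1) [depth=1]
Event 6 (EXEC): [IRQ1] PC=0: INC 1 -> ACC=-5 [depth=1]
Event 7 (EXEC): [IRQ1] PC=1: INC 2 -> ACC=-3 [depth=1]
Event 8 (INT 2): INT 2 arrives: push (IRQ1, PC=2), enter IRQ2 at PC=0 (depth now 2) [depth=2]
Event 9 (EXEC): [IRQ2] PC=0: INC 2 -> ACC=-1 [depth=2]
Event 10 (EXEC): [IRQ2] PC=1: INC 3 -> ACC=2 [depth=2]
Event 11 (EXEC): [IRQ2] PC=2: IRET -> resume IRQ1 at PC=2 (depth now 1) [depth=1]
Event 12 (INT 0): INT 0 arrives: push (IRQ1, PC=2), enter IRQ0 at PC=0 (depth now 2) [depth=2]
Event 13 (EXEC): [IRQ0] PC=0: DEC 2 -> ACC=0 [depth=2]
Event 14 (EXEC): [IRQ0] PC=1: DEC 4 -> ACC=-4 [depth=2]
Event 15 (EXEC): [IRQ0] PC=2: IRET -> resume IRQ1 at PC=2 (depth now 1) [depth=1]
Event 16 (EXEC): [IRQ1] PC=2: DEC 3 -> ACC=-7 [depth=1]
Event 17 (EXEC): [IRQ1] PC=3: IRET -> resume MAIN at PC=0 (depth now 0) [depth=0]
Event 18 (INT 0): INT 0 arrives: push (MAIN, PC=0), enter IRQ0 at PC=0 (depth now 1) [depth=1]
Event 19 (INT 2): INT 2 arrives: push (IRQ0, PC=0), enter IRQ2 at PC=0 (depth now 2) [depth=2]
Event 20 (EXEC): [IRQ2] PC=0: INC 2 -> ACC=-5 [depth=2]
Event 21 (EXEC): [IRQ2] PC=1: INC 3 -> ACC=-2 [depth=2]
Event 22 (EXEC): [IRQ2] PC=2: IRET -> resume IRQ0 at PC=0 (depth now 1) [depth=1]
Event 23 (EXEC): [IRQ0] PC=0: DEC 2 -> ACC=-4 [depth=1]
Event 24 (EXEC): [IRQ0] PC=1: DEC 4 -> ACC=-8 [depth=1]
Event 25 (EXEC): [IRQ0] PC=2: IRET -> resume MAIN at PC=0 (depth now 0) [depth=0]
Event 26 (EXEC): [MAIN] PC=0: INC 5 -> ACC=-3 [depth=0]
Event 27 (EXEC): [MAIN] PC=1: INC 2 -> ACC=-1 [depth=0]
Event 28 (EXEC): [MAIN] PC=2: INC 3 -> ACC=2 [depth=0]
Event 29 (EXEC): [MAIN] PC=3: INC 2 -> ACC=4 [depth=0]
Event 30 (EXEC): [MAIN] PC=4: HALT [depth=0]
Max depth observed: 2

Answer: 2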